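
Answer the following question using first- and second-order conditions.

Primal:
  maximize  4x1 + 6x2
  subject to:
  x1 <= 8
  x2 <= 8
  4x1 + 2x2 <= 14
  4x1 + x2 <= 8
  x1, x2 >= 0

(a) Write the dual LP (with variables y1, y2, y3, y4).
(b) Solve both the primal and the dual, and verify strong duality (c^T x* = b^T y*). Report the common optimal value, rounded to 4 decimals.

The standard primal-dual pair for 'max c^T x s.t. A x <= b, x >= 0' is:
  Dual:  min b^T y  s.t.  A^T y >= c,  y >= 0.

So the dual LP is:
  minimize  8y1 + 8y2 + 14y3 + 8y4
  subject to:
    y1 + 4y3 + 4y4 >= 4
    y2 + 2y3 + y4 >= 6
    y1, y2, y3, y4 >= 0

Solving the primal: x* = (0, 7).
  primal value c^T x* = 42.
Solving the dual: y* = (0, 0, 3, 0).
  dual value b^T y* = 42.
Strong duality: c^T x* = b^T y*. Confirmed.

42


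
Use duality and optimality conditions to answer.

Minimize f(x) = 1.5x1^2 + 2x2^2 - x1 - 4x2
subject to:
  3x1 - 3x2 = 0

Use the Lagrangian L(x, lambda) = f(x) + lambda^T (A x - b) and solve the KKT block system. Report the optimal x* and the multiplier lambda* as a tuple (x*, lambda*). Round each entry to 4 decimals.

Form the Lagrangian:
  L(x, lambda) = (1/2) x^T Q x + c^T x + lambda^T (A x - b)
Stationarity (grad_x L = 0): Q x + c + A^T lambda = 0.
Primal feasibility: A x = b.

This gives the KKT block system:
  [ Q   A^T ] [ x     ]   [-c ]
  [ A    0  ] [ lambda ] = [ b ]

Solving the linear system:
  x*      = (0.7143, 0.7143)
  lambda* = (-0.381)
  f(x*)   = -1.7857

x* = (0.7143, 0.7143), lambda* = (-0.381)


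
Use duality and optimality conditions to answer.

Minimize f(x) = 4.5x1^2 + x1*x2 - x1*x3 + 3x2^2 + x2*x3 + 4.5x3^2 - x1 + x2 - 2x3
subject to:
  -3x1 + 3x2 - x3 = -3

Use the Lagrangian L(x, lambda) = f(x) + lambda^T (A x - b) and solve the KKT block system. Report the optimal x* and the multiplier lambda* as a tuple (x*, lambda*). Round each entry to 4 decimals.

Form the Lagrangian:
  L(x, lambda) = (1/2) x^T Q x + c^T x + lambda^T (A x - b)
Stationarity (grad_x L = 0): Q x + c + A^T lambda = 0.
Primal feasibility: A x = b.

This gives the KKT block system:
  [ Q   A^T ] [ x     ]   [-c ]
  [ A    0  ] [ lambda ] = [ b ]

Solving the linear system:
  x*      = (0.361, -0.5157, 0.3701)
  lambda* = (0.4543)
  f(x*)   = -0.127

x* = (0.361, -0.5157, 0.3701), lambda* = (0.4543)


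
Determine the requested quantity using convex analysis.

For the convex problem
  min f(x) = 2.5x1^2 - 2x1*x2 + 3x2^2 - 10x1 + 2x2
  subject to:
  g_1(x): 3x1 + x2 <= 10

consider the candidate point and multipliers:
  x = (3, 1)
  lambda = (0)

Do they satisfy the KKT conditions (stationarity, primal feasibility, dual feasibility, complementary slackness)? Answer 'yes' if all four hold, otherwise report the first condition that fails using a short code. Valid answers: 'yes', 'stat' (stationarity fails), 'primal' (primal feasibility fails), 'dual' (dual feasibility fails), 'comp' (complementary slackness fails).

Gradient of f: grad f(x) = Q x + c = (3, 2)
Constraint values g_i(x) = a_i^T x - b_i:
  g_1((3, 1)) = 0
Stationarity residual: grad f(x) + sum_i lambda_i a_i = (3, 2)
  -> stationarity FAILS
Primal feasibility (all g_i <= 0): OK
Dual feasibility (all lambda_i >= 0): OK
Complementary slackness (lambda_i * g_i(x) = 0 for all i): OK

Verdict: the first failing condition is stationarity -> stat.

stat


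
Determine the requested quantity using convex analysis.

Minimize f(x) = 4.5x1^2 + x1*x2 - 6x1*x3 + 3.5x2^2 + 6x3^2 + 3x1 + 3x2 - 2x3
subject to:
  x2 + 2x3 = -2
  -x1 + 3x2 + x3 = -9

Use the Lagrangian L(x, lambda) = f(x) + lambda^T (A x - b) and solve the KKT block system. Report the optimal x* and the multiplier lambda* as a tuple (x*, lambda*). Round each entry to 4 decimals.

Form the Lagrangian:
  L(x, lambda) = (1/2) x^T Q x + c^T x + lambda^T (A x - b)
Stationarity (grad_x L = 0): Q x + c + A^T lambda = 0.
Primal feasibility: A x = b.

This gives the KKT block system:
  [ Q   A^T ] [ x     ]   [-c ]
  [ A    0  ] [ lambda ] = [ b ]

Solving the linear system:
  x*      = (0.913, -2.8348, 0.4174)
  lambda* = (-1.7043, 5.8783)
  f(x*)   = 21.4478

x* = (0.913, -2.8348, 0.4174), lambda* = (-1.7043, 5.8783)


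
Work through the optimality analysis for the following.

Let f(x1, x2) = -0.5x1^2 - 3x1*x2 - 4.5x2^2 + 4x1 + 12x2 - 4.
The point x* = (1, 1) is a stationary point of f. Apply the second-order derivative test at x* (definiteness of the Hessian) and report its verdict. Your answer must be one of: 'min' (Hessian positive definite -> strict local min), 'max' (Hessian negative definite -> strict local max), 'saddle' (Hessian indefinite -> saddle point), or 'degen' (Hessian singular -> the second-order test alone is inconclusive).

Compute the Hessian H = grad^2 f:
  H = [[-1, -3], [-3, -9]]
Verify stationarity: grad f(x*) = H x* + g = (0, 0).
Eigenvalues of H: -10, 0.
H has a zero eigenvalue (singular; negative semidefinite but not definite), so H is neither positive definite, negative definite, nor indefinite. The second-order test alone is inconclusive -> degen.
(Indeed, f is constant along the null direction of H through x*, so x* is not a strict local extremum.)

degen


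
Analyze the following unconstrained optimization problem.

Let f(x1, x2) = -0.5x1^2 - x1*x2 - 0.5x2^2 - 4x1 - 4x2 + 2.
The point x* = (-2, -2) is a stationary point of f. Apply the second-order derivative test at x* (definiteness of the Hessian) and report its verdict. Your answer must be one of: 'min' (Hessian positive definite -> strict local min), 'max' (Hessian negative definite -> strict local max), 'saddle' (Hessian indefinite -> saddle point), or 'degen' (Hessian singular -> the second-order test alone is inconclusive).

Compute the Hessian H = grad^2 f:
  H = [[-1, -1], [-1, -1]]
Verify stationarity: grad f(x*) = H x* + g = (0, 0).
Eigenvalues of H: -2, 0.
H has a zero eigenvalue (singular; negative semidefinite but not definite), so H is neither positive definite, negative definite, nor indefinite. The second-order test alone is inconclusive -> degen.
(Indeed, f is constant along the null direction of H through x*, so x* is not a strict local extremum.)

degen


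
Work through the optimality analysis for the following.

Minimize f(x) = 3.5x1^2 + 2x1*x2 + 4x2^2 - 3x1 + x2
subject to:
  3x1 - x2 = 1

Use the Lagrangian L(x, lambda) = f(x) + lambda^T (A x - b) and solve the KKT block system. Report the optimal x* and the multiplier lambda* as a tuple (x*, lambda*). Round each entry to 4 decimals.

Form the Lagrangian:
  L(x, lambda) = (1/2) x^T Q x + c^T x + lambda^T (A x - b)
Stationarity (grad_x L = 0): Q x + c + A^T lambda = 0.
Primal feasibility: A x = b.

This gives the KKT block system:
  [ Q   A^T ] [ x     ]   [-c ]
  [ A    0  ] [ lambda ] = [ b ]

Solving the linear system:
  x*      = (0.2857, -0.1429)
  lambda* = (0.4286)
  f(x*)   = -0.7143

x* = (0.2857, -0.1429), lambda* = (0.4286)


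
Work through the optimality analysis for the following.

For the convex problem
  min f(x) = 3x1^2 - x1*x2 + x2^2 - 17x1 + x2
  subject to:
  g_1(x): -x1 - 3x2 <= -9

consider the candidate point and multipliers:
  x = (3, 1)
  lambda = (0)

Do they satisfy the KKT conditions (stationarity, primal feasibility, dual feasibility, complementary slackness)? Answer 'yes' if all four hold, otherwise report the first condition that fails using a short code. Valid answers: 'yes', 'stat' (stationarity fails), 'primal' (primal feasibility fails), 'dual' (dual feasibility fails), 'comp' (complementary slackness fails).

Gradient of f: grad f(x) = Q x + c = (0, 0)
Constraint values g_i(x) = a_i^T x - b_i:
  g_1((3, 1)) = 3
Stationarity residual: grad f(x) + sum_i lambda_i a_i = (0, 0)
  -> stationarity OK
Primal feasibility (all g_i <= 0): FAILS
Dual feasibility (all lambda_i >= 0): OK
Complementary slackness (lambda_i * g_i(x) = 0 for all i): OK

Verdict: the first failing condition is primal_feasibility -> primal.

primal


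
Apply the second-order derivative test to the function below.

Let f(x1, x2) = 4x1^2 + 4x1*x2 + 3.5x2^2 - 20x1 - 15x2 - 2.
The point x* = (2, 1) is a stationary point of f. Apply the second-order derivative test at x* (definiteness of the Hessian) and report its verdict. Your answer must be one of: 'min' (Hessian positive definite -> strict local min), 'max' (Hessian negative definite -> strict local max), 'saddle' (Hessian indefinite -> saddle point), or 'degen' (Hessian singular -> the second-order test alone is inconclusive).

Compute the Hessian H = grad^2 f:
  H = [[8, 4], [4, 7]]
Verify stationarity: grad f(x*) = H x* + g = (0, 0).
Eigenvalues of H: 3.4689, 11.5311.
Both eigenvalues > 0, so H is positive definite -> x* is a strict local min.

min


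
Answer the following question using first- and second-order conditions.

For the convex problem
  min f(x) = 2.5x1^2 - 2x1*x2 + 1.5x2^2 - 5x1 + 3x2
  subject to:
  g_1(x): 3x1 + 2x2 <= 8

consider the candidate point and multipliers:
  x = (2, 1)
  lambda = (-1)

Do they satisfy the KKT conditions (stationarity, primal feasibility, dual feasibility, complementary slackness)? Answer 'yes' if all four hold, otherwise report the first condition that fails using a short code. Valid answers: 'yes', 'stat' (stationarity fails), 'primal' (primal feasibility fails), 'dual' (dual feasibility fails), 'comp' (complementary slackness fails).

Gradient of f: grad f(x) = Q x + c = (3, 2)
Constraint values g_i(x) = a_i^T x - b_i:
  g_1((2, 1)) = 0
Stationarity residual: grad f(x) + sum_i lambda_i a_i = (0, 0)
  -> stationarity OK
Primal feasibility (all g_i <= 0): OK
Dual feasibility (all lambda_i >= 0): FAILS
Complementary slackness (lambda_i * g_i(x) = 0 for all i): OK

Verdict: the first failing condition is dual_feasibility -> dual.

dual


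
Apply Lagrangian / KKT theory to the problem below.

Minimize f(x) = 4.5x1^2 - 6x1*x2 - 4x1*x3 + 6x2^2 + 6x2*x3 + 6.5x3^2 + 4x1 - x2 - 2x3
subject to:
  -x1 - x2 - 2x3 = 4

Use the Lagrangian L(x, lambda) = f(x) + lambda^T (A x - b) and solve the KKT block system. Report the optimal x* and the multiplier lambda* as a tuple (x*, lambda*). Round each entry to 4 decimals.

Form the Lagrangian:
  L(x, lambda) = (1/2) x^T Q x + c^T x + lambda^T (A x - b)
Stationarity (grad_x L = 0): Q x + c + A^T lambda = 0.
Primal feasibility: A x = b.

This gives the KKT block system:
  [ Q   A^T ] [ x     ]   [-c ]
  [ A    0  ] [ lambda ] = [ b ]

Solving the linear system:
  x*      = (-1.7927, -0.8349, -0.6862)
  lambda* = (-4.3798)
  f(x*)   = 6.278

x* = (-1.7927, -0.8349, -0.6862), lambda* = (-4.3798)


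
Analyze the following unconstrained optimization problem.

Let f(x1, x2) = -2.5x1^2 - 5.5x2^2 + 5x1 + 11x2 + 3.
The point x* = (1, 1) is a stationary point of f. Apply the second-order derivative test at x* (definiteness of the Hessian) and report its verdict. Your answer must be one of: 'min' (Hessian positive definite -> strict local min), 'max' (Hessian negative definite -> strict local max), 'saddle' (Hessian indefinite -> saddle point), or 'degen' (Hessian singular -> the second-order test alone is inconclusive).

Compute the Hessian H = grad^2 f:
  H = [[-5, 0], [0, -11]]
Verify stationarity: grad f(x*) = H x* + g = (0, 0).
Eigenvalues of H: -11, -5.
Both eigenvalues < 0, so H is negative definite -> x* is a strict local max.

max


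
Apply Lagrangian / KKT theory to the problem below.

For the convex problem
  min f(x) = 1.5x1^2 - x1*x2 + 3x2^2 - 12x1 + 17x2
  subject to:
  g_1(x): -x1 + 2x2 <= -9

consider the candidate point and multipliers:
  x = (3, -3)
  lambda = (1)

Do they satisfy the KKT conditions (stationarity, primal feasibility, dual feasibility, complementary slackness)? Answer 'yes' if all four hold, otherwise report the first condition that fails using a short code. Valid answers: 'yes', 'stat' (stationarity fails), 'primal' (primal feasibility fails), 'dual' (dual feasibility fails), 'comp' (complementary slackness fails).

Gradient of f: grad f(x) = Q x + c = (0, -4)
Constraint values g_i(x) = a_i^T x - b_i:
  g_1((3, -3)) = 0
Stationarity residual: grad f(x) + sum_i lambda_i a_i = (-1, -2)
  -> stationarity FAILS
Primal feasibility (all g_i <= 0): OK
Dual feasibility (all lambda_i >= 0): OK
Complementary slackness (lambda_i * g_i(x) = 0 for all i): OK

Verdict: the first failing condition is stationarity -> stat.

stat


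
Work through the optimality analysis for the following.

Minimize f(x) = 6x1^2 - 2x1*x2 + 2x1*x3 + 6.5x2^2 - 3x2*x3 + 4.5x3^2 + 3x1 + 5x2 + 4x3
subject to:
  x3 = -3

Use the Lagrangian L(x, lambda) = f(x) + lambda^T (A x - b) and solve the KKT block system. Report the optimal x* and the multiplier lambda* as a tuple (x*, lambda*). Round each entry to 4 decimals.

Form the Lagrangian:
  L(x, lambda) = (1/2) x^T Q x + c^T x + lambda^T (A x - b)
Stationarity (grad_x L = 0): Q x + c + A^T lambda = 0.
Primal feasibility: A x = b.

This gives the KKT block system:
  [ Q   A^T ] [ x     ]   [-c ]
  [ A    0  ] [ lambda ] = [ b ]

Solving the linear system:
  x*      = (0.0724, -1.0658, -3)
  lambda* = (19.6579)
  f(x*)   = 20.9309

x* = (0.0724, -1.0658, -3), lambda* = (19.6579)


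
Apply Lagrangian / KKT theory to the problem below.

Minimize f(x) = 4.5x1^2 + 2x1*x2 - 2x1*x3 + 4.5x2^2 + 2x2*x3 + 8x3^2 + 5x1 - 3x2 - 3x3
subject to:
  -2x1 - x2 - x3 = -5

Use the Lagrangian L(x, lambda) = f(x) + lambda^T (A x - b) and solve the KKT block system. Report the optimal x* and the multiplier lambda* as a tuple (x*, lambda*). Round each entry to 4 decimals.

Form the Lagrangian:
  L(x, lambda) = (1/2) x^T Q x + c^T x + lambda^T (A x - b)
Stationarity (grad_x L = 0): Q x + c + A^T lambda = 0.
Primal feasibility: A x = b.

This gives the KKT block system:
  [ Q   A^T ] [ x     ]   [-c ]
  [ A    0  ] [ lambda ] = [ b ]

Solving the linear system:
  x*      = (1.6233, 0.8597, 0.8936)
  lambda* = (9.771)
  f(x*)   = 25.856

x* = (1.6233, 0.8597, 0.8936), lambda* = (9.771)


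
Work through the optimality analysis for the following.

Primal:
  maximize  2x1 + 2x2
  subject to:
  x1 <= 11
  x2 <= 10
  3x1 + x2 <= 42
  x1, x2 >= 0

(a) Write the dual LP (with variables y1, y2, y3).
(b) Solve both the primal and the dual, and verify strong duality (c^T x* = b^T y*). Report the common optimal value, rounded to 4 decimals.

The standard primal-dual pair for 'max c^T x s.t. A x <= b, x >= 0' is:
  Dual:  min b^T y  s.t.  A^T y >= c,  y >= 0.

So the dual LP is:
  minimize  11y1 + 10y2 + 42y3
  subject to:
    y1 + 3y3 >= 2
    y2 + y3 >= 2
    y1, y2, y3 >= 0

Solving the primal: x* = (10.6667, 10).
  primal value c^T x* = 41.3333.
Solving the dual: y* = (0, 1.3333, 0.6667).
  dual value b^T y* = 41.3333.
Strong duality: c^T x* = b^T y*. Confirmed.

41.3333


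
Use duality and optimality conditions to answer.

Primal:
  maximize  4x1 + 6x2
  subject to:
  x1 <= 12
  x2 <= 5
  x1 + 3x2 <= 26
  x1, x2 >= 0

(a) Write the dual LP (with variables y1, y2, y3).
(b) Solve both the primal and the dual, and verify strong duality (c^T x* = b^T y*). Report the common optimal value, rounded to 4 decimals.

The standard primal-dual pair for 'max c^T x s.t. A x <= b, x >= 0' is:
  Dual:  min b^T y  s.t.  A^T y >= c,  y >= 0.

So the dual LP is:
  minimize  12y1 + 5y2 + 26y3
  subject to:
    y1 + y3 >= 4
    y2 + 3y3 >= 6
    y1, y2, y3 >= 0

Solving the primal: x* = (12, 4.6667).
  primal value c^T x* = 76.
Solving the dual: y* = (2, 0, 2).
  dual value b^T y* = 76.
Strong duality: c^T x* = b^T y*. Confirmed.

76


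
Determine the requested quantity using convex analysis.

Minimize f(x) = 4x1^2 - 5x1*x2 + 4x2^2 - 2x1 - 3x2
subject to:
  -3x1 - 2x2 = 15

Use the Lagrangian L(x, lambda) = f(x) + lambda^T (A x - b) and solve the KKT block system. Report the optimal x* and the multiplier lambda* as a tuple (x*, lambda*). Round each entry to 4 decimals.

Form the Lagrangian:
  L(x, lambda) = (1/2) x^T Q x + c^T x + lambda^T (A x - b)
Stationarity (grad_x L = 0): Q x + c + A^T lambda = 0.
Primal feasibility: A x = b.

This gives the KKT block system:
  [ Q   A^T ] [ x     ]   [-c ]
  [ A    0  ] [ lambda ] = [ b ]

Solving the linear system:
  x*      = (-3.1707, -2.7439)
  lambda* = (-4.5488)
  f(x*)   = 41.4024

x* = (-3.1707, -2.7439), lambda* = (-4.5488)


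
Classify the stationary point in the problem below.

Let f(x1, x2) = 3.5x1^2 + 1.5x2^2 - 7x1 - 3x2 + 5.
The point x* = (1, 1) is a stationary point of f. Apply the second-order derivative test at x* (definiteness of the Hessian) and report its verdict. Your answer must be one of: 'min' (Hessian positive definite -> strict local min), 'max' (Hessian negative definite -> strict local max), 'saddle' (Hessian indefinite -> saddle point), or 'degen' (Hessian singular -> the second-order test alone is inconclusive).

Compute the Hessian H = grad^2 f:
  H = [[7, 0], [0, 3]]
Verify stationarity: grad f(x*) = H x* + g = (0, 0).
Eigenvalues of H: 3, 7.
Both eigenvalues > 0, so H is positive definite -> x* is a strict local min.

min


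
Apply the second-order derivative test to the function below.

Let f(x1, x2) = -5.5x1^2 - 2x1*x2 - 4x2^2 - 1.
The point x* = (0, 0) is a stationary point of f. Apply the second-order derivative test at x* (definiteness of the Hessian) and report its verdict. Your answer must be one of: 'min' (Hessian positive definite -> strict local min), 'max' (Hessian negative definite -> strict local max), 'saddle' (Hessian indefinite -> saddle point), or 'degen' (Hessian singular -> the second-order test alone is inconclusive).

Compute the Hessian H = grad^2 f:
  H = [[-11, -2], [-2, -8]]
Verify stationarity: grad f(x*) = H x* + g = (0, 0).
Eigenvalues of H: -12, -7.
Both eigenvalues < 0, so H is negative definite -> x* is a strict local max.

max


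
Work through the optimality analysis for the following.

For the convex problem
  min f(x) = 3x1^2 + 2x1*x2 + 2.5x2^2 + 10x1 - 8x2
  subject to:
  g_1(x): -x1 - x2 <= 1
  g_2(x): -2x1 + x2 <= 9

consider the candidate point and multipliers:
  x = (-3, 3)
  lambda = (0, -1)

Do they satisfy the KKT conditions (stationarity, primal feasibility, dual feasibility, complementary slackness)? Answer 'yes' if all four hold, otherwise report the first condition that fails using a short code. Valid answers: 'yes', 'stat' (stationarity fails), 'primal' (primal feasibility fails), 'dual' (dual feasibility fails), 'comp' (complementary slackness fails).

Gradient of f: grad f(x) = Q x + c = (-2, 1)
Constraint values g_i(x) = a_i^T x - b_i:
  g_1((-3, 3)) = -1
  g_2((-3, 3)) = 0
Stationarity residual: grad f(x) + sum_i lambda_i a_i = (0, 0)
  -> stationarity OK
Primal feasibility (all g_i <= 0): OK
Dual feasibility (all lambda_i >= 0): FAILS
Complementary slackness (lambda_i * g_i(x) = 0 for all i): OK

Verdict: the first failing condition is dual_feasibility -> dual.

dual


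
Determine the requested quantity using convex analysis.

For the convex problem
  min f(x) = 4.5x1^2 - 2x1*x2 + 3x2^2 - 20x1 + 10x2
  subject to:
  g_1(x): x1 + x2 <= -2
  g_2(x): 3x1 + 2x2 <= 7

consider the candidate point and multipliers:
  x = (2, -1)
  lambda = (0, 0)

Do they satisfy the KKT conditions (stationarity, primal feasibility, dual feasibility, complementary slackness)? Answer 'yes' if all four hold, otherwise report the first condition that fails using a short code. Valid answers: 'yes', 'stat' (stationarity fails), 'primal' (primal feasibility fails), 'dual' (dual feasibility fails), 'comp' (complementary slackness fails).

Gradient of f: grad f(x) = Q x + c = (0, 0)
Constraint values g_i(x) = a_i^T x - b_i:
  g_1((2, -1)) = 3
  g_2((2, -1)) = -3
Stationarity residual: grad f(x) + sum_i lambda_i a_i = (0, 0)
  -> stationarity OK
Primal feasibility (all g_i <= 0): FAILS
Dual feasibility (all lambda_i >= 0): OK
Complementary slackness (lambda_i * g_i(x) = 0 for all i): OK

Verdict: the first failing condition is primal_feasibility -> primal.

primal


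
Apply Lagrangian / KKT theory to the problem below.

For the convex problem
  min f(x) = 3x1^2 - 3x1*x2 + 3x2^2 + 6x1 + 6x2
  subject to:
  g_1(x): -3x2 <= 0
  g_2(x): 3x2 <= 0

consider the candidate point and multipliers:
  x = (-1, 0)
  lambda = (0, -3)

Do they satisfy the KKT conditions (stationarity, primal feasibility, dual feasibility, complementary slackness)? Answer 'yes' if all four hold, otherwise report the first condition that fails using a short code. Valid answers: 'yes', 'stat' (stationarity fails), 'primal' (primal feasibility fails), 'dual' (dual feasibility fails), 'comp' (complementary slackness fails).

Gradient of f: grad f(x) = Q x + c = (0, 9)
Constraint values g_i(x) = a_i^T x - b_i:
  g_1((-1, 0)) = 0
  g_2((-1, 0)) = 0
Stationarity residual: grad f(x) + sum_i lambda_i a_i = (0, 0)
  -> stationarity OK
Primal feasibility (all g_i <= 0): OK
Dual feasibility (all lambda_i >= 0): FAILS
Complementary slackness (lambda_i * g_i(x) = 0 for all i): OK

Verdict: the first failing condition is dual_feasibility -> dual.

dual


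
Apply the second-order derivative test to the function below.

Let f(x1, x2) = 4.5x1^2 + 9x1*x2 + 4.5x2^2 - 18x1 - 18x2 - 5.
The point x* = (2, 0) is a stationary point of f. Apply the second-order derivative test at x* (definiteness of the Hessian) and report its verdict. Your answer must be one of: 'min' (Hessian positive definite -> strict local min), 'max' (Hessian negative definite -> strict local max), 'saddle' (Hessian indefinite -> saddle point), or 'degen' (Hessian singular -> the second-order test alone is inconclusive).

Compute the Hessian H = grad^2 f:
  H = [[9, 9], [9, 9]]
Verify stationarity: grad f(x*) = H x* + g = (0, 0).
Eigenvalues of H: 0, 18.
H has a zero eigenvalue (singular; positive semidefinite but not definite), so H is neither positive definite, negative definite, nor indefinite. The second-order test alone is inconclusive -> degen.
(Indeed, f is constant along the null direction of H through x*, so x* is not a strict local extremum.)

degen


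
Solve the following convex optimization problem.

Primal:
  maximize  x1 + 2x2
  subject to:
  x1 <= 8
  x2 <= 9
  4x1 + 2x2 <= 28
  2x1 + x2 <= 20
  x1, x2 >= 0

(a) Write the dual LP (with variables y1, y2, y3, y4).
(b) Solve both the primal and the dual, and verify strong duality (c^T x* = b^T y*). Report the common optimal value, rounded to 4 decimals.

The standard primal-dual pair for 'max c^T x s.t. A x <= b, x >= 0' is:
  Dual:  min b^T y  s.t.  A^T y >= c,  y >= 0.

So the dual LP is:
  minimize  8y1 + 9y2 + 28y3 + 20y4
  subject to:
    y1 + 4y3 + 2y4 >= 1
    y2 + 2y3 + y4 >= 2
    y1, y2, y3, y4 >= 0

Solving the primal: x* = (2.5, 9).
  primal value c^T x* = 20.5.
Solving the dual: y* = (0, 1.5, 0.25, 0).
  dual value b^T y* = 20.5.
Strong duality: c^T x* = b^T y*. Confirmed.

20.5


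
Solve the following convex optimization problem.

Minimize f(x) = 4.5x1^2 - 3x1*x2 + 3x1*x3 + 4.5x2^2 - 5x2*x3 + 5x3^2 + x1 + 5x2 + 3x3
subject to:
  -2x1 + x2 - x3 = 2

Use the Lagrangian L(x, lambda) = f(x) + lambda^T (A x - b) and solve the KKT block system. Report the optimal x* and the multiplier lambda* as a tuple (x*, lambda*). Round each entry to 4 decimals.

Form the Lagrangian:
  L(x, lambda) = (1/2) x^T Q x + c^T x + lambda^T (A x - b)
Stationarity (grad_x L = 0): Q x + c + A^T lambda = 0.
Primal feasibility: A x = b.

This gives the KKT block system:
  [ Q   A^T ] [ x     ]   [-c ]
  [ A    0  ] [ lambda ] = [ b ]

Solving the linear system:
  x*      = (-1.0343, -0.927, -0.8584)
  lambda* = (-4.0515)
  f(x*)   = -0.0708

x* = (-1.0343, -0.927, -0.8584), lambda* = (-4.0515)


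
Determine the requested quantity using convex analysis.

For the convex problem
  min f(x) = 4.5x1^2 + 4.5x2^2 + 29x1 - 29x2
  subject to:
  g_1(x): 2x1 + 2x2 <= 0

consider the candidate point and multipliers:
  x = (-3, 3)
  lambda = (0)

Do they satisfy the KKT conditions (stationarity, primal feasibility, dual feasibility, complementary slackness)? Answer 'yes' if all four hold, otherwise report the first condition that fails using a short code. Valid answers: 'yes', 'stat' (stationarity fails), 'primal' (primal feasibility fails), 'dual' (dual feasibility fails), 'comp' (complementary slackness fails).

Gradient of f: grad f(x) = Q x + c = (2, -2)
Constraint values g_i(x) = a_i^T x - b_i:
  g_1((-3, 3)) = 0
Stationarity residual: grad f(x) + sum_i lambda_i a_i = (2, -2)
  -> stationarity FAILS
Primal feasibility (all g_i <= 0): OK
Dual feasibility (all lambda_i >= 0): OK
Complementary slackness (lambda_i * g_i(x) = 0 for all i): OK

Verdict: the first failing condition is stationarity -> stat.

stat


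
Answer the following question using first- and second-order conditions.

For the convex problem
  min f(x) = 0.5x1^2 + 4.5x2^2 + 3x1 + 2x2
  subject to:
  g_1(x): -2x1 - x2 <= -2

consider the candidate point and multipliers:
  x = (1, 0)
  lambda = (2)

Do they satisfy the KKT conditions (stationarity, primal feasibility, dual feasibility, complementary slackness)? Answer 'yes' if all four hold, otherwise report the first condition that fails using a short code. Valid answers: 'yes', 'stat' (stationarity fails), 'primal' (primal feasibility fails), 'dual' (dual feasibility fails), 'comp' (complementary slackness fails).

Gradient of f: grad f(x) = Q x + c = (4, 2)
Constraint values g_i(x) = a_i^T x - b_i:
  g_1((1, 0)) = 0
Stationarity residual: grad f(x) + sum_i lambda_i a_i = (0, 0)
  -> stationarity OK
Primal feasibility (all g_i <= 0): OK
Dual feasibility (all lambda_i >= 0): OK
Complementary slackness (lambda_i * g_i(x) = 0 for all i): OK

Verdict: yes, KKT holds.

yes


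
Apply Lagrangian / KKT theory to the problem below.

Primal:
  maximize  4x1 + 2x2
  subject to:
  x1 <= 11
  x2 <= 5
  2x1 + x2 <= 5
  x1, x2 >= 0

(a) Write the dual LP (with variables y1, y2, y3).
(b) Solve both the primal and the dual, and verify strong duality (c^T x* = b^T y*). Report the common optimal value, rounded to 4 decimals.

The standard primal-dual pair for 'max c^T x s.t. A x <= b, x >= 0' is:
  Dual:  min b^T y  s.t.  A^T y >= c,  y >= 0.

So the dual LP is:
  minimize  11y1 + 5y2 + 5y3
  subject to:
    y1 + 2y3 >= 4
    y2 + y3 >= 2
    y1, y2, y3 >= 0

Solving the primal: x* = (2.5, 0).
  primal value c^T x* = 10.
Solving the dual: y* = (0, 0, 2).
  dual value b^T y* = 10.
Strong duality: c^T x* = b^T y*. Confirmed.

10


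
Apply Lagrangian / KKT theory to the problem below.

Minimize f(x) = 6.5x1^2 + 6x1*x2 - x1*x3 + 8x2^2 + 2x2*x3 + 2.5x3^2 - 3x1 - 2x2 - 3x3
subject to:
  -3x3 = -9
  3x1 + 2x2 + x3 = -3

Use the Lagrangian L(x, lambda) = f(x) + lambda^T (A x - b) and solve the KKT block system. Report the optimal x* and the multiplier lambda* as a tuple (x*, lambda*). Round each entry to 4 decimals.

Form the Lagrangian:
  L(x, lambda) = (1/2) x^T Q x + c^T x + lambda^T (A x - b)
Stationarity (grad_x L = 0): Q x + c + A^T lambda = 0.
Primal feasibility: A x = b.

This gives the KKT block system:
  [ Q   A^T ] [ x     ]   [-c ]
  [ A    0  ] [ lambda ] = [ b ]

Solving the linear system:
  x*      = (-1.3548, -0.9677, 3)
  lambda* = (7.0753, 9.8065)
  f(x*)   = 45.0484

x* = (-1.3548, -0.9677, 3), lambda* = (7.0753, 9.8065)


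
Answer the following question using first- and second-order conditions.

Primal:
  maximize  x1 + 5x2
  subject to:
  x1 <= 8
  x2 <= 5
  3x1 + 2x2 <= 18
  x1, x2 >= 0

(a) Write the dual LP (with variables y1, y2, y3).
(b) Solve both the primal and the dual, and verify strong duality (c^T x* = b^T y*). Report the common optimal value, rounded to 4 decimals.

The standard primal-dual pair for 'max c^T x s.t. A x <= b, x >= 0' is:
  Dual:  min b^T y  s.t.  A^T y >= c,  y >= 0.

So the dual LP is:
  minimize  8y1 + 5y2 + 18y3
  subject to:
    y1 + 3y3 >= 1
    y2 + 2y3 >= 5
    y1, y2, y3 >= 0

Solving the primal: x* = (2.6667, 5).
  primal value c^T x* = 27.6667.
Solving the dual: y* = (0, 4.3333, 0.3333).
  dual value b^T y* = 27.6667.
Strong duality: c^T x* = b^T y*. Confirmed.

27.6667


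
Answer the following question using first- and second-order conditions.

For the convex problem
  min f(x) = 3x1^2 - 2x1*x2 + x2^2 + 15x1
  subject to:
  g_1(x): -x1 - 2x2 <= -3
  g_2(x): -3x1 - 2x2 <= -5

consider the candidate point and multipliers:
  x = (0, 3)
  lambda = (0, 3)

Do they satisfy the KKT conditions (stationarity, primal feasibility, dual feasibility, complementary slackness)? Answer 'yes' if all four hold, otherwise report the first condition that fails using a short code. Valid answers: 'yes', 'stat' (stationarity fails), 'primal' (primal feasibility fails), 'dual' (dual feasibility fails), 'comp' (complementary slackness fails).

Gradient of f: grad f(x) = Q x + c = (9, 6)
Constraint values g_i(x) = a_i^T x - b_i:
  g_1((0, 3)) = -3
  g_2((0, 3)) = -1
Stationarity residual: grad f(x) + sum_i lambda_i a_i = (0, 0)
  -> stationarity OK
Primal feasibility (all g_i <= 0): OK
Dual feasibility (all lambda_i >= 0): OK
Complementary slackness (lambda_i * g_i(x) = 0 for all i): FAILS

Verdict: the first failing condition is complementary_slackness -> comp.

comp


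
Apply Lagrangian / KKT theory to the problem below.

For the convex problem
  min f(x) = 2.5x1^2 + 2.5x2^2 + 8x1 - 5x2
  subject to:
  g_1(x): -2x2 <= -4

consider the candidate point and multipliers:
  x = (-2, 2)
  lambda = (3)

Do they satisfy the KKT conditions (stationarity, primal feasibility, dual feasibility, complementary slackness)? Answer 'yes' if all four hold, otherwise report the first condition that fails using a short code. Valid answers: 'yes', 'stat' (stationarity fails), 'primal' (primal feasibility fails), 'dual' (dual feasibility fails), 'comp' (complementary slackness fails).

Gradient of f: grad f(x) = Q x + c = (-2, 5)
Constraint values g_i(x) = a_i^T x - b_i:
  g_1((-2, 2)) = 0
Stationarity residual: grad f(x) + sum_i lambda_i a_i = (-2, -1)
  -> stationarity FAILS
Primal feasibility (all g_i <= 0): OK
Dual feasibility (all lambda_i >= 0): OK
Complementary slackness (lambda_i * g_i(x) = 0 for all i): OK

Verdict: the first failing condition is stationarity -> stat.

stat


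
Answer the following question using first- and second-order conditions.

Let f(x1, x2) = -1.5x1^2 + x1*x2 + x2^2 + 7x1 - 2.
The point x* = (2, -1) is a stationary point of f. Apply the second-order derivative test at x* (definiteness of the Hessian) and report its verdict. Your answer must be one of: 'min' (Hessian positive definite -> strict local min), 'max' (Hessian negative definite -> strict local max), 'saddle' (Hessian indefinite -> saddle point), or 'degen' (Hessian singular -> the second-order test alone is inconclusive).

Compute the Hessian H = grad^2 f:
  H = [[-3, 1], [1, 2]]
Verify stationarity: grad f(x*) = H x* + g = (0, 0).
Eigenvalues of H: -3.1926, 2.1926.
Eigenvalues have mixed signs, so H is indefinite -> x* is a saddle point.

saddle


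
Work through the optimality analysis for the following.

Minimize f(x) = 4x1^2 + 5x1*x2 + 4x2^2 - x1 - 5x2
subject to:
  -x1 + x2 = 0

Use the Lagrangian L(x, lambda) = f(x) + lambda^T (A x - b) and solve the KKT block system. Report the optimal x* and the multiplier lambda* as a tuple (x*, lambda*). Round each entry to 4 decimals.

Form the Lagrangian:
  L(x, lambda) = (1/2) x^T Q x + c^T x + lambda^T (A x - b)
Stationarity (grad_x L = 0): Q x + c + A^T lambda = 0.
Primal feasibility: A x = b.

This gives the KKT block system:
  [ Q   A^T ] [ x     ]   [-c ]
  [ A    0  ] [ lambda ] = [ b ]

Solving the linear system:
  x*      = (0.2308, 0.2308)
  lambda* = (2)
  f(x*)   = -0.6923

x* = (0.2308, 0.2308), lambda* = (2)


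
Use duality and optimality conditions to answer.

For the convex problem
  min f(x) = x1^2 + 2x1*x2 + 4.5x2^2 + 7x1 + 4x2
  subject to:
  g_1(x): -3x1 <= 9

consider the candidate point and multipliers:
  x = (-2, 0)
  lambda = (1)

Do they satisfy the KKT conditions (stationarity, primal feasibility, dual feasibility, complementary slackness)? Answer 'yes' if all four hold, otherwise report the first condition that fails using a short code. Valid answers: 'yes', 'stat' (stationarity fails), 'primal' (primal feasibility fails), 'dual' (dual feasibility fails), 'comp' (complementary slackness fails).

Gradient of f: grad f(x) = Q x + c = (3, 0)
Constraint values g_i(x) = a_i^T x - b_i:
  g_1((-2, 0)) = -3
Stationarity residual: grad f(x) + sum_i lambda_i a_i = (0, 0)
  -> stationarity OK
Primal feasibility (all g_i <= 0): OK
Dual feasibility (all lambda_i >= 0): OK
Complementary slackness (lambda_i * g_i(x) = 0 for all i): FAILS

Verdict: the first failing condition is complementary_slackness -> comp.

comp


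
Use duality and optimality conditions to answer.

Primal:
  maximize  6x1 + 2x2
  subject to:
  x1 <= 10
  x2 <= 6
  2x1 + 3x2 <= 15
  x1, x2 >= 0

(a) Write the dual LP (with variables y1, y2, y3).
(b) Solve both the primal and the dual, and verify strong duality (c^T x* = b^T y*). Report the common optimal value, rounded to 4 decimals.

The standard primal-dual pair for 'max c^T x s.t. A x <= b, x >= 0' is:
  Dual:  min b^T y  s.t.  A^T y >= c,  y >= 0.

So the dual LP is:
  minimize  10y1 + 6y2 + 15y3
  subject to:
    y1 + 2y3 >= 6
    y2 + 3y3 >= 2
    y1, y2, y3 >= 0

Solving the primal: x* = (7.5, 0).
  primal value c^T x* = 45.
Solving the dual: y* = (0, 0, 3).
  dual value b^T y* = 45.
Strong duality: c^T x* = b^T y*. Confirmed.

45


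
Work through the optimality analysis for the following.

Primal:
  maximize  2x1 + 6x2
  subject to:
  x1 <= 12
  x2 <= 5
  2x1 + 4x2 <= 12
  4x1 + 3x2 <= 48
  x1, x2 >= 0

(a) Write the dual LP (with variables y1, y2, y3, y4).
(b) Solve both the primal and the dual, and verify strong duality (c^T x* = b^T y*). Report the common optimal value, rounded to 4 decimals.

The standard primal-dual pair for 'max c^T x s.t. A x <= b, x >= 0' is:
  Dual:  min b^T y  s.t.  A^T y >= c,  y >= 0.

So the dual LP is:
  minimize  12y1 + 5y2 + 12y3 + 48y4
  subject to:
    y1 + 2y3 + 4y4 >= 2
    y2 + 4y3 + 3y4 >= 6
    y1, y2, y3, y4 >= 0

Solving the primal: x* = (0, 3).
  primal value c^T x* = 18.
Solving the dual: y* = (0, 0, 1.5, 0).
  dual value b^T y* = 18.
Strong duality: c^T x* = b^T y*. Confirmed.

18


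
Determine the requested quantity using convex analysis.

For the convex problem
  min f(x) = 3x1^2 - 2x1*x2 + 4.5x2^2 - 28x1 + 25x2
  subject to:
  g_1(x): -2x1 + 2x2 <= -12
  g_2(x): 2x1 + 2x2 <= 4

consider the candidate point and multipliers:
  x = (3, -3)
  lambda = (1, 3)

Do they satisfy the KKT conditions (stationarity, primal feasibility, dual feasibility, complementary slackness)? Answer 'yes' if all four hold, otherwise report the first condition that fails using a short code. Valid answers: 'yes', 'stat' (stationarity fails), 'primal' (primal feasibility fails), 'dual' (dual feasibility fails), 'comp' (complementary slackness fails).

Gradient of f: grad f(x) = Q x + c = (-4, -8)
Constraint values g_i(x) = a_i^T x - b_i:
  g_1((3, -3)) = 0
  g_2((3, -3)) = -4
Stationarity residual: grad f(x) + sum_i lambda_i a_i = (0, 0)
  -> stationarity OK
Primal feasibility (all g_i <= 0): OK
Dual feasibility (all lambda_i >= 0): OK
Complementary slackness (lambda_i * g_i(x) = 0 for all i): FAILS

Verdict: the first failing condition is complementary_slackness -> comp.

comp


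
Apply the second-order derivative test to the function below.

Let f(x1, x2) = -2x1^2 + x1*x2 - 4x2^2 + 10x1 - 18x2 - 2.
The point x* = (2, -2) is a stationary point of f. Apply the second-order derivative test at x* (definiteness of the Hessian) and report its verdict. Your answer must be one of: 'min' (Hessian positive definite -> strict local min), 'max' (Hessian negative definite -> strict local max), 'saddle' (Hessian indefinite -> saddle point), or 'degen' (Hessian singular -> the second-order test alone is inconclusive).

Compute the Hessian H = grad^2 f:
  H = [[-4, 1], [1, -8]]
Verify stationarity: grad f(x*) = H x* + g = (0, 0).
Eigenvalues of H: -8.2361, -3.7639.
Both eigenvalues < 0, so H is negative definite -> x* is a strict local max.

max


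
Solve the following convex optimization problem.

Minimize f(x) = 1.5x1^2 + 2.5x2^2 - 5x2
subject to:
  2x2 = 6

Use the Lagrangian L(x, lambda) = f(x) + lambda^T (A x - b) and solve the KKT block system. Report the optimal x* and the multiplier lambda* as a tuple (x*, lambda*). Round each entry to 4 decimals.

Form the Lagrangian:
  L(x, lambda) = (1/2) x^T Q x + c^T x + lambda^T (A x - b)
Stationarity (grad_x L = 0): Q x + c + A^T lambda = 0.
Primal feasibility: A x = b.

This gives the KKT block system:
  [ Q   A^T ] [ x     ]   [-c ]
  [ A    0  ] [ lambda ] = [ b ]

Solving the linear system:
  x*      = (0, 3)
  lambda* = (-5)
  f(x*)   = 7.5

x* = (0, 3), lambda* = (-5)


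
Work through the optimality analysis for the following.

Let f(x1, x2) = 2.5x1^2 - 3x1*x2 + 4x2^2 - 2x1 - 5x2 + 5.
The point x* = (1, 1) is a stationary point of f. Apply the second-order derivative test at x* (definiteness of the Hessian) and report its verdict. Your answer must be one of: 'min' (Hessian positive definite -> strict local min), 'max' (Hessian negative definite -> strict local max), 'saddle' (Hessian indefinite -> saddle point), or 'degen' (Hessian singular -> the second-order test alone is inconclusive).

Compute the Hessian H = grad^2 f:
  H = [[5, -3], [-3, 8]]
Verify stationarity: grad f(x*) = H x* + g = (0, 0).
Eigenvalues of H: 3.1459, 9.8541.
Both eigenvalues > 0, so H is positive definite -> x* is a strict local min.

min


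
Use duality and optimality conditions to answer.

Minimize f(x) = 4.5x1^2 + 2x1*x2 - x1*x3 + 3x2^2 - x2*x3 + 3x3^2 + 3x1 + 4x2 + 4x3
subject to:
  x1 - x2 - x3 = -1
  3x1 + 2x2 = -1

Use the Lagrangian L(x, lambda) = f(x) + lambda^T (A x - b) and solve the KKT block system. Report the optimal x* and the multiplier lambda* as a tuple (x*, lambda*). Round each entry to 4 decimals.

Form the Lagrangian:
  L(x, lambda) = (1/2) x^T Q x + c^T x + lambda^T (A x - b)
Stationarity (grad_x L = 0): Q x + c + A^T lambda = 0.
Primal feasibility: A x = b.

This gives the KKT block system:
  [ Q   A^T ] [ x     ]   [-c ]
  [ A    0  ] [ lambda ] = [ b ]

Solving the linear system:
  x*      = (-0.6195, 0.4292, -0.0487)
  lambda* = (3.8982, -0.7434)
  f(x*)   = 1.4093

x* = (-0.6195, 0.4292, -0.0487), lambda* = (3.8982, -0.7434)


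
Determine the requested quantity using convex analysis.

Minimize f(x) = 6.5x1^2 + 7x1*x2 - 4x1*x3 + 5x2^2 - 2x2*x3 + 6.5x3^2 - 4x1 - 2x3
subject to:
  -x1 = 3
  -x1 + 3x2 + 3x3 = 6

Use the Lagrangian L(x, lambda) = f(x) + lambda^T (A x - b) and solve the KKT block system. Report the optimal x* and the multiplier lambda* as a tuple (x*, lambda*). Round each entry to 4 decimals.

Form the Lagrangian:
  L(x, lambda) = (1/2) x^T Q x + c^T x + lambda^T (A x - b)
Stationarity (grad_x L = 0): Q x + c + A^T lambda = 0.
Primal feasibility: A x = b.

This gives the KKT block system:
  [ Q   A^T ] [ x     ]   [-c ]
  [ A    0  ] [ lambda ] = [ b ]

Solving the linear system:
  x*      = (-3, 1.7037, -0.7037)
  lambda* = (-29.1111, 0.8519)
  f(x*)   = 47.8148

x* = (-3, 1.7037, -0.7037), lambda* = (-29.1111, 0.8519)


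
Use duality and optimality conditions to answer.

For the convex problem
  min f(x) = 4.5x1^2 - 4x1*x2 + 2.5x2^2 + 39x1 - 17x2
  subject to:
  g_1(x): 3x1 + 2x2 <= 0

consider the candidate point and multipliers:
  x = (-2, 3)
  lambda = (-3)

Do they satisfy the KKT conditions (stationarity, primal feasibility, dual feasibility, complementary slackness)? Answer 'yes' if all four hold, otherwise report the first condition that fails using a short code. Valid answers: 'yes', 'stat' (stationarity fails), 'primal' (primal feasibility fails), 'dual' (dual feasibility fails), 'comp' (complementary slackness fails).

Gradient of f: grad f(x) = Q x + c = (9, 6)
Constraint values g_i(x) = a_i^T x - b_i:
  g_1((-2, 3)) = 0
Stationarity residual: grad f(x) + sum_i lambda_i a_i = (0, 0)
  -> stationarity OK
Primal feasibility (all g_i <= 0): OK
Dual feasibility (all lambda_i >= 0): FAILS
Complementary slackness (lambda_i * g_i(x) = 0 for all i): OK

Verdict: the first failing condition is dual_feasibility -> dual.

dual


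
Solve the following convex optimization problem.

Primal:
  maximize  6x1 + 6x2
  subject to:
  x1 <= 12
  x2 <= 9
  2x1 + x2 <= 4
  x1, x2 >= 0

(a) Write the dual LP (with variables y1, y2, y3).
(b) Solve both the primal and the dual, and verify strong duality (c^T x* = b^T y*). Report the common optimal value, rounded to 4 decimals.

The standard primal-dual pair for 'max c^T x s.t. A x <= b, x >= 0' is:
  Dual:  min b^T y  s.t.  A^T y >= c,  y >= 0.

So the dual LP is:
  minimize  12y1 + 9y2 + 4y3
  subject to:
    y1 + 2y3 >= 6
    y2 + y3 >= 6
    y1, y2, y3 >= 0

Solving the primal: x* = (0, 4).
  primal value c^T x* = 24.
Solving the dual: y* = (0, 0, 6).
  dual value b^T y* = 24.
Strong duality: c^T x* = b^T y*. Confirmed.

24
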